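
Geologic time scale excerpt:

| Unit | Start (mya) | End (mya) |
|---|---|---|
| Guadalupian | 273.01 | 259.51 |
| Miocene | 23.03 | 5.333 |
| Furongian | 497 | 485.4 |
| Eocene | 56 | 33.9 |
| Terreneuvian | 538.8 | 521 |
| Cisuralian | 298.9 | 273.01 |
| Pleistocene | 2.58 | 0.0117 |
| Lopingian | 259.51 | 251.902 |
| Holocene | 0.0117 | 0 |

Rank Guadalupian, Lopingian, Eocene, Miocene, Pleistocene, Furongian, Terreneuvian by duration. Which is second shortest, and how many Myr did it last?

Lopingian, 7.608 million years

Start − end for each: Guadalupian 273.01 − 259.51 = 13.5; Lopingian 259.51 − 251.902 = 7.608; Eocene 56 − 33.9 = 22.1; Miocene 23.03 − 5.333 = 17.697; Pleistocene 2.58 − 0.0117 = 2.5683; Furongian 497 − 485.4 = 11.6; Terreneuvian 538.8 − 521 = 17.8.
Ranking these from shortest: Pleistocene < Lopingian < Furongian < Guadalupian < Miocene < Terreneuvian < Eocene.
Position 2 in that ranking is Lopingian, which lasted 7.608 Myr.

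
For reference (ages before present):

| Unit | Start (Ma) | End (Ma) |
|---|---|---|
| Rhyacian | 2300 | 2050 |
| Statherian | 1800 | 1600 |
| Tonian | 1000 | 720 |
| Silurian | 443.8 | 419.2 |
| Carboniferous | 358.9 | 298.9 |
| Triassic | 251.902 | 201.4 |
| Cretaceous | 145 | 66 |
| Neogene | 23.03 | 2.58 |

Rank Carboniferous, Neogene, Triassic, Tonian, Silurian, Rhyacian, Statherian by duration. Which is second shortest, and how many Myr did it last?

Durations: Carboniferous 60; Neogene 20.45; Triassic 50.502; Tonian 280; Silurian 24.6; Rhyacian 250; Statherian 200 Myr.
Sorted shortest-first: Neogene (20.45), Silurian (24.6), Triassic (50.502), Carboniferous (60), Statherian (200), Rhyacian (250), Tonian (280).
The second shortest is Silurian at 24.6 Myr.

Silurian, 24.6 million years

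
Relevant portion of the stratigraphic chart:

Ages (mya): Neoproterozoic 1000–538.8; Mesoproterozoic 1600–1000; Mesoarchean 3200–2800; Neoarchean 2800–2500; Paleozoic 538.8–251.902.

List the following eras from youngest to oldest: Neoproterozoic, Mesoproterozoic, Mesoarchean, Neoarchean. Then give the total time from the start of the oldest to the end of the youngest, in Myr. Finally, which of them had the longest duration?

Neoproterozoic, Mesoproterozoic, Neoarchean, Mesoarchean; total span 2661.2 Myr; longest is Mesoproterozoic

Start ages (Ma): Mesoarchean 3200, Neoarchean 2800, Mesoproterozoic 1600, Neoproterozoic 1000.
Ordered youngest to oldest: Neoproterozoic, Mesoproterozoic, Neoarchean, Mesoarchean.
Span = 3200 − 538.8 = 2661.2 Myr.
Durations: Mesoproterozoic 600, Mesoarchean 400, Neoarchean 300, Neoproterozoic 461.2 → longest is Mesoproterozoic (600 Myr).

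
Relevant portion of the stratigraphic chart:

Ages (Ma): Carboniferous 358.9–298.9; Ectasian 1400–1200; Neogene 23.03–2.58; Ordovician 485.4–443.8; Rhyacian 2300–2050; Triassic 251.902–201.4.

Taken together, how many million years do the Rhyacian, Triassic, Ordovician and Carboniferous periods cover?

Duration is start − end for each: (2300 − 2050) + (251.902 − 201.4) + (485.4 − 443.8) + (358.9 − 298.9).
That is 250 + 50.502 + 41.6 + 60, which totals 402.102 million years.

402.102 million years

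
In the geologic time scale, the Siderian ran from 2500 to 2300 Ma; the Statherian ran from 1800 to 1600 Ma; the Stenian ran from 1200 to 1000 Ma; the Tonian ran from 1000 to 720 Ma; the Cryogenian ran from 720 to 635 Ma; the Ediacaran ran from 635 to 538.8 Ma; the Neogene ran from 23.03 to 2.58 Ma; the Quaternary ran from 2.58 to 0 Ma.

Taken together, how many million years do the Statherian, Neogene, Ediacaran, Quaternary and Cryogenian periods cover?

Duration is start − end for each: (1800 − 1600) + (23.03 − 2.58) + (635 − 538.8) + (2.58 − 0) + (720 − 635).
That is 200 + 20.45 + 96.2 + 2.58 + 85, which totals 404.23 million years.

404.23 million years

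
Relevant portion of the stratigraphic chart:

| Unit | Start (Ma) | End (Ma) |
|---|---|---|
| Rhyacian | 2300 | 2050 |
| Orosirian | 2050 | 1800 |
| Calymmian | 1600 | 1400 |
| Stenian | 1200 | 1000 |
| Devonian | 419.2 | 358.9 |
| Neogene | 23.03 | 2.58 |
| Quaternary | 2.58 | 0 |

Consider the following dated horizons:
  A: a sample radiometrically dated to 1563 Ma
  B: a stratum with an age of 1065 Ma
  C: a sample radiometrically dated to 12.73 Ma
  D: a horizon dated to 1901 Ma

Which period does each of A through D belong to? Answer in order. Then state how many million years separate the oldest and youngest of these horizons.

A: 1563 Ma lies in 1600–1400 Ma, so Calymmian.
B: 1065 Ma lies in 1200–1000 Ma, so Stenian.
C: 12.73 Ma lies in 23.03–2.58 Ma, so Neogene.
D: 1901 Ma lies in 2050–1800 Ma, so Orosirian.
Oldest = 1901 Ma, youngest = 12.73 Ma → span 1888.27 Myr.

A — Calymmian; B — Stenian; C — Neogene; D — Orosirian; span 1888.27 million years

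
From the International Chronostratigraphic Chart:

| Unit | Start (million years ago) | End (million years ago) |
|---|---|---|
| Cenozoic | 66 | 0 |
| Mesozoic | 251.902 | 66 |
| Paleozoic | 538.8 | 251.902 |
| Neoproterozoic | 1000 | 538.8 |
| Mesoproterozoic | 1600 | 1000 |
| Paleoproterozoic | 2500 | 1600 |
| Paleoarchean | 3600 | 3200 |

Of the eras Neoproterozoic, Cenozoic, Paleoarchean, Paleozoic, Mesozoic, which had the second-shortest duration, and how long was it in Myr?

Start − end for each: Neoproterozoic 1000 − 538.8 = 461.2; Cenozoic 66 − 0 = 66; Paleoarchean 3600 − 3200 = 400; Paleozoic 538.8 − 251.902 = 286.898; Mesozoic 251.902 − 66 = 185.902.
Ranking these from shortest: Cenozoic < Mesozoic < Paleozoic < Paleoarchean < Neoproterozoic.
Position 2 in that ranking is Mesozoic, which lasted 185.902 Myr.

Mesozoic, 185.902 million years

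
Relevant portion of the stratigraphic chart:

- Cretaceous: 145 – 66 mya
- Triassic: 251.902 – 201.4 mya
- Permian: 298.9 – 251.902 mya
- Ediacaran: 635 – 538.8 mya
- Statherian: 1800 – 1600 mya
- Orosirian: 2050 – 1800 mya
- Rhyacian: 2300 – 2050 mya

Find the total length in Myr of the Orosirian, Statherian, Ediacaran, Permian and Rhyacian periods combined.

843.198 million years

Each duration: Orosirian = 250; Statherian = 200; Ediacaran = 96.2; Permian = 46.998; Rhyacian = 250.
Sum: 250 + 200 + 96.2 + 46.998 + 250 = 843.198 Myr.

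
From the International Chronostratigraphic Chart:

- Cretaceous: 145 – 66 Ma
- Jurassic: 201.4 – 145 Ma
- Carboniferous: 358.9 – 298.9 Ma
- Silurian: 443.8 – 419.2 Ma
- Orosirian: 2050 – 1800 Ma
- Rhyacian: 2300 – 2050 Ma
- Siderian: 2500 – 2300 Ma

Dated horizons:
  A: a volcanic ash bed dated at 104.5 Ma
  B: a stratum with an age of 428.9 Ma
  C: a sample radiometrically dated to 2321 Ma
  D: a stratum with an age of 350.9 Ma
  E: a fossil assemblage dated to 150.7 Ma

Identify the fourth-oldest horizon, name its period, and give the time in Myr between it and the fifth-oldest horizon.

E, in the Jurassic; 46.2 million years to A

Larger Ma means older, so oldest first: C 2321 > B 428.9 > D 350.9 > E 150.7 > A 104.5.
Counting 4 along gives E (150.7 Ma); the excerpt puts that inside the Jurassic, 201.4–145 Ma.
Next in line is A (104.5 Ma), and 150.7 − 104.5 = 46.2 Myr.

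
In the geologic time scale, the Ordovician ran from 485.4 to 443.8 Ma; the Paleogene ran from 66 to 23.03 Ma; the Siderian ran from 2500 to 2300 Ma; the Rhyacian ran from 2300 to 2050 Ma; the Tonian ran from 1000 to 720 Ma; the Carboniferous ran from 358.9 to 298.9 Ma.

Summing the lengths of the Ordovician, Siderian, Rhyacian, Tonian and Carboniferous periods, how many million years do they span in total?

Duration is start − end for each: (485.4 − 443.8) + (2500 − 2300) + (2300 − 2050) + (1000 − 720) + (358.9 − 298.9).
That is 41.6 + 200 + 250 + 280 + 60, which totals 831.6 million years.

831.6 million years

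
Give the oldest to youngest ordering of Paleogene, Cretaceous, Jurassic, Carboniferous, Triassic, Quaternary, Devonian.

Group by era (each group listed oldest first) — Paleozoic: Devonian, Carboniferous; Mesozoic: Triassic, Jurassic, Cretaceous; Cenozoic: Paleogene, Quaternary. The eras run Paleozoic → Mesozoic → Cenozoic. Concatenating the groups in that era order gives oldest to youngest directly.

Devonian → Carboniferous → Triassic → Jurassic → Cretaceous → Paleogene → Quaternary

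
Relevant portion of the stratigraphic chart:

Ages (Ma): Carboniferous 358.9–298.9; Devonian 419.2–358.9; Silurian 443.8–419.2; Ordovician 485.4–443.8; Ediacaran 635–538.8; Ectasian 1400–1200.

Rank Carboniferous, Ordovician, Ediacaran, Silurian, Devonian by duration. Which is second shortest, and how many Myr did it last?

Durations: Carboniferous 60; Ordovician 41.6; Ediacaran 96.2; Silurian 24.6; Devonian 60.3 Myr.
Sorted shortest-first: Silurian (24.6), Ordovician (41.6), Carboniferous (60), Devonian (60.3), Ediacaran (96.2).
The second shortest is Ordovician at 41.6 Myr.

Ordovician, 41.6 million years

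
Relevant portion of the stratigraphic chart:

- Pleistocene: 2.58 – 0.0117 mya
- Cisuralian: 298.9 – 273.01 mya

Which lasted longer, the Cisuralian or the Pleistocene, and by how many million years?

Cisuralian, by 23.3217 million years

Cisuralian: 298.9 − 273.01 = 25.89 Myr.
Pleistocene: 2.58 − 0.0117 = 2.5683 Myr.
Difference: 25.89 − 2.5683 = 23.3217 Myr, so the Cisuralian was longer.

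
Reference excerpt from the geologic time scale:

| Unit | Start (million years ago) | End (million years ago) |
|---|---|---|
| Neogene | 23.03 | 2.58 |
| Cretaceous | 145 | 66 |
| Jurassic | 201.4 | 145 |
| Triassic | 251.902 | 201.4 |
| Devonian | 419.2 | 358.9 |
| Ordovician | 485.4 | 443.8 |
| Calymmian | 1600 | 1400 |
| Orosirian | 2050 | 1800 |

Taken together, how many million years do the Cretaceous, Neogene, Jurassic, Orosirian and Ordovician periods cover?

447.45 million years

Duration is start − end for each: (145 − 66) + (23.03 − 2.58) + (201.4 − 145) + (2050 − 1800) + (485.4 − 443.8).
That is 79 + 20.45 + 56.4 + 250 + 41.6, which totals 447.45 million years.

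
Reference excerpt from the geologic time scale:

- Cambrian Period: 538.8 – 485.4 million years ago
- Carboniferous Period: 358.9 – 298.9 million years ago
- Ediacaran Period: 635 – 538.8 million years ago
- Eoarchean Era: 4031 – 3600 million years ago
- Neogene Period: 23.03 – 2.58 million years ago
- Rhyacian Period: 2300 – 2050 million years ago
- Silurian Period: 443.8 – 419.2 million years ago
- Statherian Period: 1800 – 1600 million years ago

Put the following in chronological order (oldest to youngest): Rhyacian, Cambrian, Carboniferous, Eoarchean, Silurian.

Sorting by start age (descending Ma, since larger Ma = older): Eoarchean began 4031, Rhyacian began 2300, Cambrian began 538.8, Silurian began 443.8, Carboniferous began 358.9.

Eoarchean, Rhyacian, Cambrian, Silurian, Carboniferous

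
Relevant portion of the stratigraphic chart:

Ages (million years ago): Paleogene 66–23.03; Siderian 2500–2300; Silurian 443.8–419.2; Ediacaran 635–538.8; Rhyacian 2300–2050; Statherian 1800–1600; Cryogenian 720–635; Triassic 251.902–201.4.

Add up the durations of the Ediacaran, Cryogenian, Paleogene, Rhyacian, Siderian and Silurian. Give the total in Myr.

Duration is start − end for each: (635 − 538.8) + (720 − 635) + (66 − 23.03) + (2300 − 2050) + (2500 − 2300) + (443.8 − 419.2).
That is 96.2 + 85 + 42.97 + 250 + 200 + 24.6, which totals 698.77 million years.

698.77 million years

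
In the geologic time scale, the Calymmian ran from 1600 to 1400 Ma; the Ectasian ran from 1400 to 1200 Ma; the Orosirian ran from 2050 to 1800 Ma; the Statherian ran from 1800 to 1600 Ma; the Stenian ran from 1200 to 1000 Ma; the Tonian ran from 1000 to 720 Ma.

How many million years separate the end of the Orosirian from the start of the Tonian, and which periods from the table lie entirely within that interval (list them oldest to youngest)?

The Orosirian closes at 1800 Ma and the Tonian opens at 1000 Ma, so the interval is 1800 − 1000 = 800 Myr.
A period fits inside if it starts at or after 1800 Ma and ends at or before 1000 Ma; oldest first that gives Statherian, Calymmian, Ectasian, Stenian.

800 million years; Statherian, Calymmian, Ectasian, Stenian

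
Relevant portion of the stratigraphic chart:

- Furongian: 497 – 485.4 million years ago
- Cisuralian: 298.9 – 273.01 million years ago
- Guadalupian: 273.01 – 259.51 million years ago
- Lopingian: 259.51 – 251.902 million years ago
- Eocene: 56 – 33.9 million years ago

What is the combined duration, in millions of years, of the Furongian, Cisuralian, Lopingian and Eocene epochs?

Each duration: Furongian = 11.6; Cisuralian = 25.89; Lopingian = 7.608; Eocene = 22.1.
Sum: 11.6 + 25.89 + 7.608 + 22.1 = 67.198 Myr.

67.198 million years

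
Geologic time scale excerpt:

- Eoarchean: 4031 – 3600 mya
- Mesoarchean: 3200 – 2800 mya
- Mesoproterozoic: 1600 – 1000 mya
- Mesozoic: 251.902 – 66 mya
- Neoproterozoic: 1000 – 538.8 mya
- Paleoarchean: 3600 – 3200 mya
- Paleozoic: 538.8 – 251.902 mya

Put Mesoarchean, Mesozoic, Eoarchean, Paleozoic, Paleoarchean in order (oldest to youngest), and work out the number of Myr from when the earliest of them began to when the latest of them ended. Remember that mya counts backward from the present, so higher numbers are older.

Eoarchean, Paleoarchean, Mesoarchean, Paleozoic, Mesozoic; total span 3965 Myr

From the excerpt: Mesoarchean 3200–2800; Mesozoic 251.902–66; Eoarchean 4031–3600; Paleozoic 538.8–251.902; Paleoarchean 3600–3200 (Ma).
Larger Ma is earlier, so the oldest is Eoarchean and the youngest is Mesozoic; oldest to youngest: Eoarchean, Paleoarchean, Mesoarchean, Paleozoic, Mesozoic.
Oldest start 4031 minus youngest end 66 gives 3965 Myr overall.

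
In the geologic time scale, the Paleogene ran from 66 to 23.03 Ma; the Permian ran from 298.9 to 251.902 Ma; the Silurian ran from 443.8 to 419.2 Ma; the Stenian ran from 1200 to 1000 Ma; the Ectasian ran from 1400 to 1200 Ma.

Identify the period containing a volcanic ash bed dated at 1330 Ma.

Ectasian

1330 Ma lies between 1400 and 1200 Ma, so it falls in the Ectasian.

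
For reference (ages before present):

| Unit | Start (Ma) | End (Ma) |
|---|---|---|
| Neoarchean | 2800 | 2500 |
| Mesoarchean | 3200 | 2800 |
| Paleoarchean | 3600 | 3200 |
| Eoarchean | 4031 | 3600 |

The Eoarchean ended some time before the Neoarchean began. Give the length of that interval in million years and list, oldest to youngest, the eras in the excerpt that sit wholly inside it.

800 million years; Paleoarchean, Mesoarchean

The Eoarchean closes at 3600 Ma and the Neoarchean opens at 2800 Ma, so the interval is 3600 − 2800 = 800 Myr.
An era fits inside if it starts at or after 3600 Ma and ends at or before 2800 Ma; oldest first that gives Paleoarchean, Mesoarchean.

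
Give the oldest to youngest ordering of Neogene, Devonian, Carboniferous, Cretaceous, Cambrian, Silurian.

Cambrian, then Silurian, then Devonian, then Carboniferous, then Cretaceous, then Neogene

Group by era (each group listed oldest first) — Paleozoic: Cambrian, Silurian, Devonian, Carboniferous; Mesozoic: Cretaceous; Cenozoic: Neogene. The eras run Paleozoic → Mesozoic → Cenozoic. Concatenating the groups in that era order gives oldest to youngest directly.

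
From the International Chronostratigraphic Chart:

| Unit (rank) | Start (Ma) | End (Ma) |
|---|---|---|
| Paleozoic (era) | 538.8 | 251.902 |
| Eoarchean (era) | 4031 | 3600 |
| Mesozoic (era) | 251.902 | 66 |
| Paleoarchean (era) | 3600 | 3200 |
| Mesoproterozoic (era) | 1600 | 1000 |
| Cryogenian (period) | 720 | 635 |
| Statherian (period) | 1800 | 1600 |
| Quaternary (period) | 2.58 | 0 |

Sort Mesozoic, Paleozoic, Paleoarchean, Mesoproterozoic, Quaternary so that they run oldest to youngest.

Paleoarchean → Mesoproterozoic → Paleozoic → Mesozoic → Quaternary

Read off each span (Ma): Mesozoic 251.902–66; Paleozoic 538.8–251.902; Paleoarchean 3600–3200; Mesoproterozoic 1600–1000; Quaternary 2.58–0.
Larger Ma is older, so oldest→youngest is Paleoarchean, Mesoproterozoic, Paleozoic, Mesozoic, Quaternary.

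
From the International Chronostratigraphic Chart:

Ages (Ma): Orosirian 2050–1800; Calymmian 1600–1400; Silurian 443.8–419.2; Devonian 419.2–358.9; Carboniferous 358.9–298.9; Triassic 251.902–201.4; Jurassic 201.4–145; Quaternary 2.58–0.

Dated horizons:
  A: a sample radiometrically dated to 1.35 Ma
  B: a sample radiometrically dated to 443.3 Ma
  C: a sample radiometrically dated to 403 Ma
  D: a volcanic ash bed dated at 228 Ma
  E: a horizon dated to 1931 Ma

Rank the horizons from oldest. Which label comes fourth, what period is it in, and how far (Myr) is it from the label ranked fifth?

D, in the Triassic; 226.65 million years to A

Larger Ma means older, so oldest first: E 1931 > B 443.3 > C 403 > D 228 > A 1.35.
Counting 4 along gives D (228 Ma); the excerpt puts that inside the Triassic, 251.902–201.4 Ma.
Next in line is A (1.35 Ma), and 228 − 1.35 = 226.65 Myr.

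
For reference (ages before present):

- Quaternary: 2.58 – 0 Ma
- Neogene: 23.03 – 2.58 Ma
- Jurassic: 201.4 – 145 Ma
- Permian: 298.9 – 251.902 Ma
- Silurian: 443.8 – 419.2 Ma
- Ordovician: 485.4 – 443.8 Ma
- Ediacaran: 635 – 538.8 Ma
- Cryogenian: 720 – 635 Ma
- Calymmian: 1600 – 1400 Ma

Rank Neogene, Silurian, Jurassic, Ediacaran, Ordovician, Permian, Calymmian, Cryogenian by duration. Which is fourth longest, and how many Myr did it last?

Jurassic, 56.4 million years

Durations: Neogene 20.45; Silurian 24.6; Jurassic 56.4; Ediacaran 96.2; Ordovician 41.6; Permian 46.998; Calymmian 200; Cryogenian 85 Myr.
Sorted longest-first: Calymmian (200), Ediacaran (96.2), Cryogenian (85), Jurassic (56.4), Permian (46.998), Ordovician (41.6), Silurian (24.6), Neogene (20.45).
The fourth longest is Jurassic at 56.4 Myr.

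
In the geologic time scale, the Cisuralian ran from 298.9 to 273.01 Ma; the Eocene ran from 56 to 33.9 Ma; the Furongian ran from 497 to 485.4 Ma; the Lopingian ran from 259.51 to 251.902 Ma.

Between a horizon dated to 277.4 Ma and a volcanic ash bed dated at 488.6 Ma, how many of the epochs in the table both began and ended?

0

The older date is 488.6 Ma and the younger is 277.4 Ma.
No epoch both begins after 488.6 Ma and ends before 277.4 Ma, so the count is 0.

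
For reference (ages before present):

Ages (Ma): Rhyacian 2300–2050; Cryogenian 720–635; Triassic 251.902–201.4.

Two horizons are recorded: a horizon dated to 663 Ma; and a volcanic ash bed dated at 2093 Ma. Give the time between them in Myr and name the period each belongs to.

1430 million years apart; the first in the Cryogenian, the second in the Rhyacian

Elapsed time: 2093 − 663 = 1430 Myr.
663 Ma lies within 720–635 Ma: Cryogenian.
2093 Ma lies within 2300–2050 Ma: Rhyacian.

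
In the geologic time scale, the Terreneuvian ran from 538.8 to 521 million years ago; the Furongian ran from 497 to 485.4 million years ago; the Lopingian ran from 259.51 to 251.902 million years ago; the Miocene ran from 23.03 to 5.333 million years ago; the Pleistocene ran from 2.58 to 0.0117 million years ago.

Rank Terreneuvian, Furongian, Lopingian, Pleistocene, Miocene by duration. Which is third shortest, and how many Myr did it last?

Furongian, 11.6 million years

Start − end for each: Terreneuvian 538.8 − 521 = 17.8; Furongian 497 − 485.4 = 11.6; Lopingian 259.51 − 251.902 = 7.608; Pleistocene 2.58 − 0.0117 = 2.5683; Miocene 23.03 − 5.333 = 17.697.
Ranking these from shortest: Pleistocene < Lopingian < Furongian < Miocene < Terreneuvian.
Position 3 in that ranking is Furongian, which lasted 11.6 Myr.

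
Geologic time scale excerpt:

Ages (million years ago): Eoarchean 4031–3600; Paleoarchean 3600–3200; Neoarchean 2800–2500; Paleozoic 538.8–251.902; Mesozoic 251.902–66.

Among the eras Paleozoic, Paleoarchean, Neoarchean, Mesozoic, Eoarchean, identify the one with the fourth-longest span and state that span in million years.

Paleozoic, 286.898 million years

Durations: Paleozoic 286.898; Paleoarchean 400; Neoarchean 300; Mesozoic 185.902; Eoarchean 431 Myr.
Sorted longest-first: Eoarchean (431), Paleoarchean (400), Neoarchean (300), Paleozoic (286.898), Mesozoic (185.902).
The fourth longest is Paleozoic at 286.898 Myr.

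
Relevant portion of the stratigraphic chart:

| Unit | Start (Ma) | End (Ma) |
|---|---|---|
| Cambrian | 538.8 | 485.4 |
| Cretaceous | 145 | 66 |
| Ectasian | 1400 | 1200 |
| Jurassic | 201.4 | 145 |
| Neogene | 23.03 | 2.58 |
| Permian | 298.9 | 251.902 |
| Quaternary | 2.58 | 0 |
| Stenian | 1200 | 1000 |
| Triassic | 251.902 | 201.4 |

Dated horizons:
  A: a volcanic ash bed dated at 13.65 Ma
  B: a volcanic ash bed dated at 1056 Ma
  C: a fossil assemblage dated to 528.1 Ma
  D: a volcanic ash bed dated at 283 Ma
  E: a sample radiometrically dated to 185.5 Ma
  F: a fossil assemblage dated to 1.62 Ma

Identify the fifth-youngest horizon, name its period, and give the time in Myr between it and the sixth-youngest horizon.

Smaller Ma means younger, so youngest first: F 1.62 < A 13.65 < E 185.5 < D 283 < C 528.1 < B 1056.
Counting 5 along gives C (528.1 Ma); the excerpt puts that inside the Cambrian, 538.8–485.4 Ma.
Next in line is B (1056 Ma), and 1056 − 528.1 = 527.9 Myr.

C, in the Cambrian; 527.9 million years to B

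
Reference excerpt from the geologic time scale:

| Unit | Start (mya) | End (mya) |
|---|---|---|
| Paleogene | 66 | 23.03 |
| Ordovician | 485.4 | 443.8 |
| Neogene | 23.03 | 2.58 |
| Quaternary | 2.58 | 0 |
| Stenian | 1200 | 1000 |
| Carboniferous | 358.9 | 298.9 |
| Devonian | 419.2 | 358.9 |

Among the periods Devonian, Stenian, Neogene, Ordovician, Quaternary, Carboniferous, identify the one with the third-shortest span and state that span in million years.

Start − end for each: Devonian 419.2 − 358.9 = 60.3; Stenian 1200 − 1000 = 200; Neogene 23.03 − 2.58 = 20.45; Ordovician 485.4 − 443.8 = 41.6; Quaternary 2.58 − 0 = 2.58; Carboniferous 358.9 − 298.9 = 60.
Ranking these from shortest: Quaternary < Neogene < Ordovician < Carboniferous < Devonian < Stenian.
Position 3 in that ranking is Ordovician, which lasted 41.6 Myr.

Ordovician, 41.6 million years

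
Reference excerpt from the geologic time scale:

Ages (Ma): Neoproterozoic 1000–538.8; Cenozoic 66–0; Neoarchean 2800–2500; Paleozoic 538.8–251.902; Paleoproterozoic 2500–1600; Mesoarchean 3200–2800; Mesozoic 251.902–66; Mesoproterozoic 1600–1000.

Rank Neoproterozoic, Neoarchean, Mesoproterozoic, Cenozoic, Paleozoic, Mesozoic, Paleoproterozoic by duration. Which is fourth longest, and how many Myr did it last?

Neoarchean, 300 million years

Start − end for each: Neoproterozoic 1000 − 538.8 = 461.2; Neoarchean 2800 − 2500 = 300; Mesoproterozoic 1600 − 1000 = 600; Cenozoic 66 − 0 = 66; Paleozoic 538.8 − 251.902 = 286.898; Mesozoic 251.902 − 66 = 185.902; Paleoproterozoic 2500 − 1600 = 900.
Ranking these from longest: Paleoproterozoic > Mesoproterozoic > Neoproterozoic > Neoarchean > Paleozoic > Mesozoic > Cenozoic.
Position 4 in that ranking is Neoarchean, which lasted 300 Myr.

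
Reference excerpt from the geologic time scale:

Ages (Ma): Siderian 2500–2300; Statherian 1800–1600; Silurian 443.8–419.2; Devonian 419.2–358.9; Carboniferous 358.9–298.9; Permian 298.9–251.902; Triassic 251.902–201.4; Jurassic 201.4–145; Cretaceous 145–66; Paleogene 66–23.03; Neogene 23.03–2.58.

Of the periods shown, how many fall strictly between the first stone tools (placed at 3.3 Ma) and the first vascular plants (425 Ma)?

7

The older date is 425 Ma and the younger is 3.3 Ma.
Periods with start < 425 and end > 3.3 Ma: Devonian (419.2–358.9), Carboniferous (358.9–298.9), Permian (298.9–251.902), Triassic (251.902–201.4), Jurassic (201.4–145), Cretaceous (145–66), Paleogene (66–23.03).
That is 7 complete periods.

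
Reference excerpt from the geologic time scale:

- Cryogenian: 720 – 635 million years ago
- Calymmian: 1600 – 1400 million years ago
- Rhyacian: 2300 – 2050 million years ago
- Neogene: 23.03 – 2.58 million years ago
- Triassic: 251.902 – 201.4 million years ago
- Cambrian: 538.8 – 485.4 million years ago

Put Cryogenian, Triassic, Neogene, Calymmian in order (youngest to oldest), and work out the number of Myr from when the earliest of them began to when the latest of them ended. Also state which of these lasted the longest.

Start ages (Ma): Calymmian 1600, Cryogenian 720, Triassic 251.902, Neogene 23.03.
Ordered youngest to oldest: Neogene, Triassic, Cryogenian, Calymmian.
Span = 1600 − 2.58 = 1597.42 Myr.
Durations: Calymmian 200, Cryogenian 85, Neogene 20.45, Triassic 50.502 → longest is Calymmian (200 Myr).

Neogene → Triassic → Cryogenian → Calymmian; total span 1597.42 Myr; longest is Calymmian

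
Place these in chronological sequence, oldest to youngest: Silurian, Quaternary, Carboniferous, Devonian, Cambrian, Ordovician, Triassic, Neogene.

Cambrian → Ordovician → Silurian → Devonian → Carboniferous → Triassic → Neogene → Quaternary

Era membership (oldest first within each) — Paleozoic: Cambrian, Ordovician, Silurian, Devonian, Carboniferous; Mesozoic: Triassic; Cenozoic: Neogene, Quaternary. Paleozoic precedes Mesozoic, which precedes Cenozoic. Concatenating the groups in that era order gives oldest to youngest directly.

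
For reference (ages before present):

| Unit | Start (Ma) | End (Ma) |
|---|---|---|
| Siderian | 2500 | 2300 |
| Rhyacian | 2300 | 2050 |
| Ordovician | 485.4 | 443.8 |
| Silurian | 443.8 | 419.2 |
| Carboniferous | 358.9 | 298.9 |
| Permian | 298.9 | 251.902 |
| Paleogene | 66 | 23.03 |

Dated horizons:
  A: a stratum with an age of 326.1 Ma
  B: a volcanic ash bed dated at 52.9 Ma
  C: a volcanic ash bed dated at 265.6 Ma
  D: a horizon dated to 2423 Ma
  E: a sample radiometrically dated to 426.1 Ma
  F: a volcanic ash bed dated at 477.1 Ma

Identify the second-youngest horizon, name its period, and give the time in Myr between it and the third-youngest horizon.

Sorted youngest-first by Ma: B (52.9), C (265.6), A (326.1), E (426.1), F (477.1), D (2423).
The second youngest is C at 265.6 Ma, which lies in 298.9–251.902 Ma: the Permian.
The third youngest is A at 326.1 Ma; separation = |265.6 − 326.1| = 60.5 Myr.

C, in the Permian; 60.5 million years to A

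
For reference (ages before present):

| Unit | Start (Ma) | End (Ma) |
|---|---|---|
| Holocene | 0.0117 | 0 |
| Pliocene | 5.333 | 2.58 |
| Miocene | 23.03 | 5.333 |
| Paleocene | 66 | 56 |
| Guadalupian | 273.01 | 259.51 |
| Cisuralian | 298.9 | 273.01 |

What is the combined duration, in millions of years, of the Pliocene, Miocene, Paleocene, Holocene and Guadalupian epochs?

43.9617 million years

Each duration: Pliocene = 2.753; Miocene = 17.697; Paleocene = 10; Holocene = 0.0117; Guadalupian = 13.5.
Sum: 2.753 + 17.697 + 10 + 0.0117 + 13.5 = 43.9617 Myr.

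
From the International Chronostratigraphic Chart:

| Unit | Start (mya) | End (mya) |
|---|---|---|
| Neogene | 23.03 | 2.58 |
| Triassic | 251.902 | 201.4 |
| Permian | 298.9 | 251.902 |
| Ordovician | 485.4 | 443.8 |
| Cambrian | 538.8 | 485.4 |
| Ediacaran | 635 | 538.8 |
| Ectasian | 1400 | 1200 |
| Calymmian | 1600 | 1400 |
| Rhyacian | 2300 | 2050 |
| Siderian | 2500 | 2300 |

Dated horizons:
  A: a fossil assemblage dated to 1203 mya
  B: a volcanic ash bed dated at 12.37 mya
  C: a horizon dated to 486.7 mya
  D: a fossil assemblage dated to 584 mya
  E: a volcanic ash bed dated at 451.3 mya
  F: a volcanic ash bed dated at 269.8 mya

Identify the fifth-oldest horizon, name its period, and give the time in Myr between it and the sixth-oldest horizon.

F, in the Permian; 257.43 million years to B

Sorted oldest-first by Ma: A (1203), D (584), C (486.7), E (451.3), F (269.8), B (12.37).
The fifth oldest is F at 269.8 Ma, which lies in 298.9–251.902 Ma: the Permian.
The sixth oldest is B at 12.37 Ma; separation = |269.8 − 12.37| = 257.43 Myr.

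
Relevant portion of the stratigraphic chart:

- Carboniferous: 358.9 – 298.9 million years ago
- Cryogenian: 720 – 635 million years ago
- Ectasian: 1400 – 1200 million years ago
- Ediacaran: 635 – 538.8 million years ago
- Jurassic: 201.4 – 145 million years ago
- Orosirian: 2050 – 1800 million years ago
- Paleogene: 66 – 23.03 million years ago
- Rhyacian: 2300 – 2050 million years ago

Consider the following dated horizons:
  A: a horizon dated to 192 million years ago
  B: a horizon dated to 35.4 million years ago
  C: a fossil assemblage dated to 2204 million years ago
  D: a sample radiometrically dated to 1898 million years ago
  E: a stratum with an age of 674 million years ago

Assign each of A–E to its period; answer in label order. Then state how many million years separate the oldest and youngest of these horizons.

A — Jurassic; B — Paleogene; C — Rhyacian; D — Orosirian; E — Cryogenian; span 2168.6 million years

Match each age against the start–end ranges in the excerpt: A = 192 Ma → Jurassic (201.4–145); B = 35.4 Ma → Paleogene (66–23.03); C = 2204 Ma → Rhyacian (2300–2050); D = 1898 Ma → Orosirian (2050–1800); E = 674 Ma → Cryogenian (720–635).
The largest age is 2204 Ma and the smallest is 35.4 Ma; their difference is 2168.6 Myr.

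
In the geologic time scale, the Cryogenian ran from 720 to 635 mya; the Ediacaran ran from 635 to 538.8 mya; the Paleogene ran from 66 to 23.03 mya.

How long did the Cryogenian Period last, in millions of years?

720 − 635 = 85 million years.

85 million years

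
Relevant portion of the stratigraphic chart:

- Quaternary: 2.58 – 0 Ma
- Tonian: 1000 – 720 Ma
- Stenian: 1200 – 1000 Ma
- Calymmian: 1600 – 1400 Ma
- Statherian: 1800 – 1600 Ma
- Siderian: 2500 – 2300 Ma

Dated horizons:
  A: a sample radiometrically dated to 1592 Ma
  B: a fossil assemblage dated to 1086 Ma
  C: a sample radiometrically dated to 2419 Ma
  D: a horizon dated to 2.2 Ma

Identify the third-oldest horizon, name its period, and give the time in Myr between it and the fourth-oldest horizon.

B, in the Stenian; 1083.8 million years to D

Larger Ma means older, so oldest first: C 2419 > A 1592 > B 1086 > D 2.2.
Counting 3 along gives B (1086 Ma); the excerpt puts that inside the Stenian, 1200–1000 Ma.
Next in line is D (2.2 Ma), and 1086 − 2.2 = 1083.8 Myr.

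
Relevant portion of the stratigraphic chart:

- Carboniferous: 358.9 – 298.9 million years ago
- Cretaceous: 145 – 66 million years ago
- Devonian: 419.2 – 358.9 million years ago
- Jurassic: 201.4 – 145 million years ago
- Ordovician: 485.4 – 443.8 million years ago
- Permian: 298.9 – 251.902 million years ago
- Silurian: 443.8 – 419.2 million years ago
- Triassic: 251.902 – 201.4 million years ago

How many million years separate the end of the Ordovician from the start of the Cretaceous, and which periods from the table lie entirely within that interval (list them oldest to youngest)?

298.8 million years; Silurian, Devonian, Carboniferous, Permian, Triassic, Jurassic

The Ordovician closes at 443.8 Ma and the Cretaceous opens at 145 Ma, so the interval is 443.8 − 145 = 298.8 Myr.
A period fits inside if it starts at or after 443.8 Ma and ends at or before 145 Ma; oldest first that gives Silurian, Devonian, Carboniferous, Permian, Triassic, Jurassic.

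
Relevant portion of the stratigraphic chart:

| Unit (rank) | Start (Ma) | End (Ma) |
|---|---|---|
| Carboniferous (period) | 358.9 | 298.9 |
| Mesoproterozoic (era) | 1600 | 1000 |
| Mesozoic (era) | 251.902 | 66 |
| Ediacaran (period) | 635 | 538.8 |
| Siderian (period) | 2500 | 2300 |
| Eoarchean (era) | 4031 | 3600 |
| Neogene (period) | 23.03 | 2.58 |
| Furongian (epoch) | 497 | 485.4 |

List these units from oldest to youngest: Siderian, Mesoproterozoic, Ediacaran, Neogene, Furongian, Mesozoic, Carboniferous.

The oldest of these is Siderian (starts 2500 Ma) and the youngest is Neogene (ends 2.58 Ma).
In between, by decreasing start age: Mesoproterozoic (1600), Ediacaran (635), Furongian (497), Carboniferous (358.9), Mesozoic (251.902).

Siderian, Mesoproterozoic, Ediacaran, Furongian, Carboniferous, Mesozoic, Neogene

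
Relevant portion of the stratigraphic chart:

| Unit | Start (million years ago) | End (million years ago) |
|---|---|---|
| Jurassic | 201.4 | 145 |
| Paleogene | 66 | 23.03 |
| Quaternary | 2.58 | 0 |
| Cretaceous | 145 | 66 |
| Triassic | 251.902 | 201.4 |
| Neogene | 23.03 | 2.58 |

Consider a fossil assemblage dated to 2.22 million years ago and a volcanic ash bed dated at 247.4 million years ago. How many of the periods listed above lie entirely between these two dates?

4

The older date is 247.4 Ma and the younger is 2.22 Ma.
Periods with start < 247.4 and end > 2.22 Ma: Jurassic (201.4–145), Cretaceous (145–66), Paleogene (66–23.03), Neogene (23.03–2.58).
That is 4 complete periods.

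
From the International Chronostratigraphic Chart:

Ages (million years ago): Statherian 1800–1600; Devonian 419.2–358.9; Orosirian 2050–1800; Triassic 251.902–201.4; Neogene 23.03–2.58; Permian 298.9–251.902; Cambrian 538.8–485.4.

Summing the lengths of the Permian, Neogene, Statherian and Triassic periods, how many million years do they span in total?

Duration is start − end for each: (298.9 − 251.902) + (23.03 − 2.58) + (1800 − 1600) + (251.902 − 201.4).
That is 46.998 + 20.45 + 200 + 50.502, which totals 317.95 million years.

317.95 million years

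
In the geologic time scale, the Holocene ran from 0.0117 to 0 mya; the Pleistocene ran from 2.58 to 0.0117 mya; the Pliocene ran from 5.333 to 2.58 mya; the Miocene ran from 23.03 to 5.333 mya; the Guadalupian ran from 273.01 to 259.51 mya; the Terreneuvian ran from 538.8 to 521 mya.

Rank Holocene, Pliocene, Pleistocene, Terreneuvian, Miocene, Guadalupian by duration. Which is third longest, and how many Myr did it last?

Guadalupian, 13.5 million years

Start − end for each: Holocene 0.0117 − 0 = 0.0117; Pliocene 5.333 − 2.58 = 2.753; Pleistocene 2.58 − 0.0117 = 2.5683; Terreneuvian 538.8 − 521 = 17.8; Miocene 23.03 − 5.333 = 17.697; Guadalupian 273.01 − 259.51 = 13.5.
Ranking these from longest: Terreneuvian > Miocene > Guadalupian > Pliocene > Pleistocene > Holocene.
Position 3 in that ranking is Guadalupian, which lasted 13.5 Myr.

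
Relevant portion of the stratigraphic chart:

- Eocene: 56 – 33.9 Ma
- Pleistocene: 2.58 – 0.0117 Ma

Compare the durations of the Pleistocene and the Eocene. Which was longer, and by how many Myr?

Eocene, by 19.5317 million years

Pleistocene: 2.58 − 0.0117 = 2.5683 Myr.
Eocene: 56 − 33.9 = 22.1 Myr.
Difference: 22.1 − 2.5683 = 19.5317 Myr, so the Eocene was longer.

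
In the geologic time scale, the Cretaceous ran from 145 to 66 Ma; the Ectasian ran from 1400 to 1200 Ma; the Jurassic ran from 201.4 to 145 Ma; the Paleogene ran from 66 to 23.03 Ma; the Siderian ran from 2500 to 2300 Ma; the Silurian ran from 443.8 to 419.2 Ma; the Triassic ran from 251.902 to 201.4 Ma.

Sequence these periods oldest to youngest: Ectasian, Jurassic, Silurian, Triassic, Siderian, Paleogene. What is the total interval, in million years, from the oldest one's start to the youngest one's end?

Start ages (Ma): Siderian 2500, Ectasian 1400, Silurian 443.8, Triassic 251.902, Jurassic 201.4, Paleogene 66.
Ordered oldest to youngest: Siderian, Ectasian, Silurian, Triassic, Jurassic, Paleogene.
Span = 2500 − 23.03 = 2476.97 Myr.

Siderian → Ectasian → Silurian → Triassic → Jurassic → Paleogene; total span 2476.97 Myr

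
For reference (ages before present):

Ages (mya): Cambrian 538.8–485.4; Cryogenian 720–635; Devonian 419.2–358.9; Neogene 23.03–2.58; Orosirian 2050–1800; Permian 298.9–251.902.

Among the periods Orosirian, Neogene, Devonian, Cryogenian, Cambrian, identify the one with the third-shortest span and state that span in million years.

Start − end for each: Orosirian 2050 − 1800 = 250; Neogene 23.03 − 2.58 = 20.45; Devonian 419.2 − 358.9 = 60.3; Cryogenian 720 − 635 = 85; Cambrian 538.8 − 485.4 = 53.4.
Ranking these from shortest: Neogene < Cambrian < Devonian < Cryogenian < Orosirian.
Position 3 in that ranking is Devonian, which lasted 60.3 Myr.

Devonian, 60.3 million years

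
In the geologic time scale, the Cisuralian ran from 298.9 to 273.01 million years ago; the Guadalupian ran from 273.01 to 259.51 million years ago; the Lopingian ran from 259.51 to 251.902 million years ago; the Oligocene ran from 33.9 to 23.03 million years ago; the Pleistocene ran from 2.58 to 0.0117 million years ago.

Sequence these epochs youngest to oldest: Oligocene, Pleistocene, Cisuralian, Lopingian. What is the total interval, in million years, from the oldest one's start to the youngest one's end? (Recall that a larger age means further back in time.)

Pleistocene → Oligocene → Lopingian → Cisuralian; total span 298.8883 Myr

Start ages (Ma): Cisuralian 298.9, Lopingian 259.51, Oligocene 33.9, Pleistocene 2.58.
Ordered youngest to oldest: Pleistocene, Oligocene, Lopingian, Cisuralian.
Span = 298.9 − 0.0117 = 298.8883 Myr.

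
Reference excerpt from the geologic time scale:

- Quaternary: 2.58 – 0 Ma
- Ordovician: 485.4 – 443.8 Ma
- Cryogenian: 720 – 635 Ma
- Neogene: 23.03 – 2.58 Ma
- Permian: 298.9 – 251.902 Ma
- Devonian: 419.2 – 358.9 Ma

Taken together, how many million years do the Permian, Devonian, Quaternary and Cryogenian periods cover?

Duration is start − end for each: (298.9 − 251.902) + (419.2 − 358.9) + (2.58 − 0) + (720 − 635).
That is 46.998 + 60.3 + 2.58 + 85, which totals 194.878 million years.

194.878 million years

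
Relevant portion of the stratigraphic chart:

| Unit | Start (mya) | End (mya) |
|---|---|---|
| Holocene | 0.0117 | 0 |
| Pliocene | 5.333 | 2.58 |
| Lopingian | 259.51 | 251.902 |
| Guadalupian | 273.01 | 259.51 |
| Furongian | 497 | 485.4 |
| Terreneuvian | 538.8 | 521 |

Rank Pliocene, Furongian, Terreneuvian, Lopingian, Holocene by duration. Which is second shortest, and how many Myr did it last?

Pliocene, 2.753 million years

Start − end for each: Pliocene 5.333 − 2.58 = 2.753; Furongian 497 − 485.4 = 11.6; Terreneuvian 538.8 − 521 = 17.8; Lopingian 259.51 − 251.902 = 7.608; Holocene 0.0117 − 0 = 0.0117.
Ranking these from shortest: Holocene < Pliocene < Lopingian < Furongian < Terreneuvian.
Position 2 in that ranking is Pliocene, which lasted 2.753 Myr.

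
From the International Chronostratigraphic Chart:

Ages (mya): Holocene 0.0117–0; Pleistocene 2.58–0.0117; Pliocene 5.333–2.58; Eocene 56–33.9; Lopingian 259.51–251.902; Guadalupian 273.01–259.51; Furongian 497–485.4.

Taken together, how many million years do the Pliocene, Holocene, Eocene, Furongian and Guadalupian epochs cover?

49.9647 million years

Duration is start − end for each: (5.333 − 2.58) + (0.0117 − 0) + (56 − 33.9) + (497 − 485.4) + (273.01 − 259.51).
That is 2.753 + 0.0117 + 22.1 + 11.6 + 13.5, which totals 49.9647 million years.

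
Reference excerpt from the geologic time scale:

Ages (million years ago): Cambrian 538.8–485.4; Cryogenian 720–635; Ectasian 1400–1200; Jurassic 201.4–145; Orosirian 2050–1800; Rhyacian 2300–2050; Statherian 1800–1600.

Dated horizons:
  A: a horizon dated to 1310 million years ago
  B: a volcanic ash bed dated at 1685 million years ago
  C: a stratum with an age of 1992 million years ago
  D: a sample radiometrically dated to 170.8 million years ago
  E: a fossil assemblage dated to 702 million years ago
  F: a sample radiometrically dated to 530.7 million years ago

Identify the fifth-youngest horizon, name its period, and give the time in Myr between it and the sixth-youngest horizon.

Sorted youngest-first by Ma: D (170.8), F (530.7), E (702), A (1310), B (1685), C (1992).
The fifth youngest is B at 1685 Ma, which lies in 1800–1600 Ma: the Statherian.
The sixth youngest is C at 1992 Ma; separation = |1685 − 1992| = 307 Myr.

B, in the Statherian; 307 million years to C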